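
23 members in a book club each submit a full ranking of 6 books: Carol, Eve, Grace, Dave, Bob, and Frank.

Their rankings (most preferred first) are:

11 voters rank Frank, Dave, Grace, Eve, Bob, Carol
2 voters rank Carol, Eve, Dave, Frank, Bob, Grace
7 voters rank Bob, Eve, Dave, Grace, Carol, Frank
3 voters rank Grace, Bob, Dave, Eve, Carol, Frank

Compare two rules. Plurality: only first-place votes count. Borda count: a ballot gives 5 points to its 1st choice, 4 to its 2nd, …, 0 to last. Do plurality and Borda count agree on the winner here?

Plurality first-place counts: Carol 2, Eve 0, Grace 3, Dave 0, Bob 7, Frank 11 → Frank.
Borda totals: Carol 20, Eve 64, Grace 62, Dave 80, Bob 60, Frank 59 → Dave.
The two rules disagree: plurality picks Frank, Borda picks Dave.

No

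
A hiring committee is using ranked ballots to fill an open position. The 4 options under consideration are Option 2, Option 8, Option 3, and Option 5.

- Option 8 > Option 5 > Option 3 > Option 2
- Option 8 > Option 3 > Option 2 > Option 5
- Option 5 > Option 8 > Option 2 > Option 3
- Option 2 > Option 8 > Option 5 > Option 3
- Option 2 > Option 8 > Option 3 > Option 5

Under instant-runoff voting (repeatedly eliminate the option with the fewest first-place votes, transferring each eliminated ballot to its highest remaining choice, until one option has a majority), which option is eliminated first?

Round 1: Option 2 2, Option 8 2, Option 5 1, Option 3 0. Option 3 has the fewest and is eliminated.
Round 2: Option 2 2, Option 8 2, Option 5 1. Option 5 has the fewest and is eliminated.
Round 3: Option 8 3, Option 2 2. Option 8 has a majority.

Option 3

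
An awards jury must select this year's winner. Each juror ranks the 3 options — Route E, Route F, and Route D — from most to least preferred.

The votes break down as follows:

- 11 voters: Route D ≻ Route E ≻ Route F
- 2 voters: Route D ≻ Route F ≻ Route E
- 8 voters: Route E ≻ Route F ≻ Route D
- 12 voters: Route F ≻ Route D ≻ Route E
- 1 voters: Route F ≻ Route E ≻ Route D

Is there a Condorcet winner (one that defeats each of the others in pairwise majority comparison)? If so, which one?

There is no Condorcet winner

Head-to-head results (34 voters total):
Route E vs Route F: Route E wins 19–15.
Route E vs Route D: Route D wins 25–9.
Route F vs Route D: Route F wins 21–13.
No candidate beats all others: Route E beats Route F beats Route D beats Route E, a majority cycle.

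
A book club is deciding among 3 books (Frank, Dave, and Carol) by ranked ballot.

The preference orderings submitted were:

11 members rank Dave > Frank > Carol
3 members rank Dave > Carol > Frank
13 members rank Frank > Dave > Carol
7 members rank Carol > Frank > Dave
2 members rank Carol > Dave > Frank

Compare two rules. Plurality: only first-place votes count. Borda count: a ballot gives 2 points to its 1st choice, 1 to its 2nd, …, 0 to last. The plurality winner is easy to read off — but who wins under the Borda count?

Plurality first-place counts: Frank 13, Dave 14, Carol 9 → Dave.
Borda totals: Frank 44, Dave 43, Carol 21 → Frank.

Frank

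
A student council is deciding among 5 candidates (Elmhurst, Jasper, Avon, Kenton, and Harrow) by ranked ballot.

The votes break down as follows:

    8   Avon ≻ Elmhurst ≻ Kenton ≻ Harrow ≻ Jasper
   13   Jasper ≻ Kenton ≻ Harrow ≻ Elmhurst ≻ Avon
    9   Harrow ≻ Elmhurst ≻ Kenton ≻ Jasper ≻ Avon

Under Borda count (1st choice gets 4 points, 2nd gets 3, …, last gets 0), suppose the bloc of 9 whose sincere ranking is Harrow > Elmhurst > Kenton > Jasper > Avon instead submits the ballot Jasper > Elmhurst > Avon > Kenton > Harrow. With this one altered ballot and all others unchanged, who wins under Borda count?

Jasper

Borda totals with the altered ballot: Elmhurst 64, Jasper 88, Avon 50, Kenton 64, Harrow 34.
The switch changes the winner from Kenton to Jasper.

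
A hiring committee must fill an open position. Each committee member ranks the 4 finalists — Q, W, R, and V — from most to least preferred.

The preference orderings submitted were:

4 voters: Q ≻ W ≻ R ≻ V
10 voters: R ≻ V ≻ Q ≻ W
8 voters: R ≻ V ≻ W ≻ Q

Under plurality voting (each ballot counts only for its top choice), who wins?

First-place vote totals:
  Q: 4
  W: 0
  R: 18
  V: 0
R has the most first-place votes.

R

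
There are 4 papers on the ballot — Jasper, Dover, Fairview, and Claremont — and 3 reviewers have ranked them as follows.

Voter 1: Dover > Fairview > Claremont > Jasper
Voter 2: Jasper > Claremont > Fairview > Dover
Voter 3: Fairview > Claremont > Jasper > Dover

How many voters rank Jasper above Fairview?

Ballots ranking Jasper above Fairview: 1.
Ballots ranking Fairview above Jasper: 2.
So 1 of 3 voters prefer Jasper to Fairview.

1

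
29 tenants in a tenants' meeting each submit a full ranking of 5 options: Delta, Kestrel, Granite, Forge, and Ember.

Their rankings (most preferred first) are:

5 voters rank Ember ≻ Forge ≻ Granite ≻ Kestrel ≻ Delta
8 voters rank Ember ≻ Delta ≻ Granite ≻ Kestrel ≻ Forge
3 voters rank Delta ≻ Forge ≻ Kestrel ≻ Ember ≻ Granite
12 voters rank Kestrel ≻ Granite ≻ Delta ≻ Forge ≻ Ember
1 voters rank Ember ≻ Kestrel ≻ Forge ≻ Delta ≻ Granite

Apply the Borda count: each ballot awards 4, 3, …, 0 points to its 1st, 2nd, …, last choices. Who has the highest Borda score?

Kestrel

Borda scores:
  Delta: 5·0 + 8·3 + 3·4 + 12·2 + 1 = 61
  Kestrel: 5·1 + 8·1 + 3·2 + 12·4 + 3 = 70
  Granite: 5·2 + 8·2 + 3·0 + 12·3 + 0 = 62
  Forge: 5·3 + 8·0 + 3·3 + 12·1 + 2 = 38
  Ember: 5·4 + 8·4 + 3·1 + 12·0 + 4 = 59
Kestrel has the highest total.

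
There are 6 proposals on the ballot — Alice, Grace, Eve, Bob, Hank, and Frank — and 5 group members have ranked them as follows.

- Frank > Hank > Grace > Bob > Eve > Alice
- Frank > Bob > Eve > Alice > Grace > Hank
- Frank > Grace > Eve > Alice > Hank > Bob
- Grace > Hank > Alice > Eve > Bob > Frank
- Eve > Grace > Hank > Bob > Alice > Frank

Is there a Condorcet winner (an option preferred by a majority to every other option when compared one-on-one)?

Head-to-head results (5 voters total):
Alice vs Grace: Grace wins 4–1.
Alice vs Eve: Eve wins 4–1.
Alice vs Bob: Bob wins 3–2.
Alice vs Hank: Hank wins 3–2.
Alice vs Frank: Frank wins 3–2.
Grace vs Eve: Grace wins 3–2.
Grace vs Bob: Grace wins 4–1.
Grace vs Hank: Grace wins 4–1.
Grace vs Frank: Frank wins 3–2.
Eve vs Bob: Eve wins 3–2.
Eve vs Hank: Eve wins 3–2.
Eve vs Frank: Frank wins 3–2.
Bob vs Hank: Hank wins 4–1.
Bob vs Frank: Frank wins 3–2.
Hank vs Frank: Frank wins 3–2.
Frank beats each rival — Alice (3–2), Grace (3–2), Eve (3–2), Bob (3–2), Hank (3–2) — so Frank is the Condorcet winner.

Yes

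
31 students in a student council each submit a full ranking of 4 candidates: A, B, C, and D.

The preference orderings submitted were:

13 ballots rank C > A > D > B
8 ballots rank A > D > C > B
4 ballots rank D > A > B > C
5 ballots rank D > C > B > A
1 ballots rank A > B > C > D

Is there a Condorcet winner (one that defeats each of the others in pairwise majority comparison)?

No

Head-to-head results (31 voters total):
A vs B: A wins 26–5.
A vs C: C wins 18–13.
A vs D: A wins 22–9.
B vs C: C wins 26–5.
B vs D: D wins 30–1.
C vs D: D wins 17–14.
No candidate beats all others: A beats D beats C beats A, a majority cycle.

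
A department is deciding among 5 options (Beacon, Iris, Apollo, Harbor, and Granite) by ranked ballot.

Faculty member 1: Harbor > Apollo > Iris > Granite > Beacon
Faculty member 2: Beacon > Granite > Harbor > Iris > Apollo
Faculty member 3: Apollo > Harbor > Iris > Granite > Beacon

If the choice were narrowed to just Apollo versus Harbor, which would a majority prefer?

Ballots ranking Apollo above Harbor: 1.
Ballots ranking Harbor above Apollo: 2.
Harbor wins the head-to-head, 2–1.

Harbor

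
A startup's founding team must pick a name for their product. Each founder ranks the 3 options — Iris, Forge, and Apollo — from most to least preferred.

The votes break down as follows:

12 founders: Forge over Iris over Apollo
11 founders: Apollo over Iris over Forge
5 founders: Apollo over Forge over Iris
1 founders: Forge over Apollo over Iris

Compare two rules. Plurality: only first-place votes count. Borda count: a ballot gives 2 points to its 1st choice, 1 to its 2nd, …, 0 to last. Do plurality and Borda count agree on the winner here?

Yes

Plurality first-place counts: Iris 0, Forge 13, Apollo 16 → Apollo.
Borda totals: Iris 23, Forge 31, Apollo 33 → Apollo.
The two rules agree on Apollo.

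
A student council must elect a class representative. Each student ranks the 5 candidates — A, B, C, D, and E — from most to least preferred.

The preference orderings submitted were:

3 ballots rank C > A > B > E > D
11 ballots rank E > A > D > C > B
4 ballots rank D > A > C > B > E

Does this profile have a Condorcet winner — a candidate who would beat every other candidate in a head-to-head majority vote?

Head-to-head results (18 voters total):
A vs B: A wins 18–0.
A vs C: A wins 15–3.
A vs D: A wins 14–4.
A vs E: E wins 11–7.
B vs C: C wins 18–0.
B vs D: D wins 15–3.
B vs E: E wins 11–7.
C vs D: D wins 15–3.
C vs E: E wins 11–7.
D vs E: E wins 14–4.
E beats each rival — A (11–7), B (11–7), C (11–7), D (14–4) — so E is the Condorcet winner.

Yes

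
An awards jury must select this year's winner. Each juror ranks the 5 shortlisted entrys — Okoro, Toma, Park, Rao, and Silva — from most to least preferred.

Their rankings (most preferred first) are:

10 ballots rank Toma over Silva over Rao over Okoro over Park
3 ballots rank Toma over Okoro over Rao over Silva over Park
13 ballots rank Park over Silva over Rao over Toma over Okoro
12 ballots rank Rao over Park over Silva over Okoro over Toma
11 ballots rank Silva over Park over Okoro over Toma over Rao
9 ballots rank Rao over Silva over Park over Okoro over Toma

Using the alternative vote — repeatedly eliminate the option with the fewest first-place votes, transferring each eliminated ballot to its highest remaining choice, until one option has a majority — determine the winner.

Round 1: Rao 21, Toma 13, Park 13, Silva 11, Okoro 0. Okoro has the fewest and is eliminated.
Round 2: Rao 21, Toma 13, Park 13, Silva 11. Silva has the fewest and is eliminated.
Round 3: Park 24, Rao 21, Toma 13. Toma has the fewest and is eliminated.
Round 4: Rao 34, Park 24. Rao has a majority.

Rao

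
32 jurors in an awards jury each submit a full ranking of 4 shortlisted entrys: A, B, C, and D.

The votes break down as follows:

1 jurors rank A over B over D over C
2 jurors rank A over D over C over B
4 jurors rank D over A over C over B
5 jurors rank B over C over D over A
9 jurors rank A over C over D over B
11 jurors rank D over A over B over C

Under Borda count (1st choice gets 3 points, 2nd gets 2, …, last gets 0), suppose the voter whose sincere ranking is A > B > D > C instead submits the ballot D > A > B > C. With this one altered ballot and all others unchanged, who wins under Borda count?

D

Borda totals with the altered ballot: A 65, B 27, C 34, D 66.
The switch changes the winner from A to D.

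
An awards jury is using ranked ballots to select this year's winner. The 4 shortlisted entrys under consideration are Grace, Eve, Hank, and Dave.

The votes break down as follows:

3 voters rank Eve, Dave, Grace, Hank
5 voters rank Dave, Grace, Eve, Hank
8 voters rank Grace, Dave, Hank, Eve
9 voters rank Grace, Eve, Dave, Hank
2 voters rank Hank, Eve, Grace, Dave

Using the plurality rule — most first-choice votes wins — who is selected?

First-place vote totals:
  Grace: 17
  Eve: 3
  Hank: 2
  Dave: 5
Grace has the most first-place votes.

Grace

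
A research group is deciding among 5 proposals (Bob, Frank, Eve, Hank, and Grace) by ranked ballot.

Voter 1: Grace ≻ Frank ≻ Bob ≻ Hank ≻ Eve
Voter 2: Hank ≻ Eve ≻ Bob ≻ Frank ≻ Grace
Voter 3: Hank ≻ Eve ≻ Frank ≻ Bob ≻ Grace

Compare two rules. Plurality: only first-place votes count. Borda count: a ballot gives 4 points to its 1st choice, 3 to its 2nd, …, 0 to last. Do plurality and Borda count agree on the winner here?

Plurality first-place counts: Bob 0, Frank 0, Eve 0, Hank 2, Grace 1 → Hank.
Borda totals: Bob 5, Frank 6, Eve 6, Hank 9, Grace 4 → Hank.
The two rules agree on Hank.

Yes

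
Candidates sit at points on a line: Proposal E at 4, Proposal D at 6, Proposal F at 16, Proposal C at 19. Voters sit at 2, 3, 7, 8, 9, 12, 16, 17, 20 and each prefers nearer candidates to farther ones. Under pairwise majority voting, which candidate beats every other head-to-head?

Proposal D

With single-peaked preferences on a line, the Condorcet winner is the candidate closest to the median voter.
The median voter (position 9) is closest to Proposal D at 6.
Check: Proposal D vs Proposal F — voters closer to Proposal D: 5 of 9.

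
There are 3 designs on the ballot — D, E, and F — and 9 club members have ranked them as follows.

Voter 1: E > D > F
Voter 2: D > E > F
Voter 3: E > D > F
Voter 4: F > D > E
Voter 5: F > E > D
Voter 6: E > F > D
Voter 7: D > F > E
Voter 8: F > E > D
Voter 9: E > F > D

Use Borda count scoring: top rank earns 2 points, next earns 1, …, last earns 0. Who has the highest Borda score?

Borda scores:
  D: 1 + 2 + 1 + 1 + 0 + 0 + 2 + 0 + 0 = 7
  E: 2 + 1 + 2 + 0 + 1 + 2 + 0 + 1 + 2 = 11
  F: 0 + 0 + 0 + 2 + 2 + 1 + 1 + 2 + 1 = 9
E has the highest total.

E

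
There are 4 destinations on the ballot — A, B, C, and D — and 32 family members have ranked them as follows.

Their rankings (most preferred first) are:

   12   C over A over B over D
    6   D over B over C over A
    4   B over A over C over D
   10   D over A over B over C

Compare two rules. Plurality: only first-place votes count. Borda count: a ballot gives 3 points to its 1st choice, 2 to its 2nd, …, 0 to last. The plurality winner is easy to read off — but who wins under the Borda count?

Plurality first-place counts: A 0, B 4, C 12, D 16 → D.
Borda totals: A 52, B 46, C 46, D 48 → A.

A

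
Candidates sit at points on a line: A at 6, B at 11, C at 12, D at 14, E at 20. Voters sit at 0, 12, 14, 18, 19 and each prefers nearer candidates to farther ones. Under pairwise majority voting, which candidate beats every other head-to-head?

With single-peaked preferences on a line, the Condorcet winner is the candidate closest to the median voter.
The median voter (position 14) is closest to D at 14.
Check: D vs A — voters closer to D: 4 of 5.

D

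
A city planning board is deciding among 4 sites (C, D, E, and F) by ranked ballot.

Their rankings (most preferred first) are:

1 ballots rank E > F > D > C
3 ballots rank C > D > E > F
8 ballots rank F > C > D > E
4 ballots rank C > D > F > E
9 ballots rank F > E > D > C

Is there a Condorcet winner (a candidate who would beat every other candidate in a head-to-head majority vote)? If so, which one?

Head-to-head results (25 voters total):
C vs D: C wins 15–10.
C vs E: C wins 15–10.
C vs F: F wins 18–7.
D vs E: D wins 15–10.
D vs F: F wins 18–7.
E vs F: F wins 21–4.
F beats each rival — C (18–7), D (18–7), E (21–4) — so F is the Condorcet winner.

F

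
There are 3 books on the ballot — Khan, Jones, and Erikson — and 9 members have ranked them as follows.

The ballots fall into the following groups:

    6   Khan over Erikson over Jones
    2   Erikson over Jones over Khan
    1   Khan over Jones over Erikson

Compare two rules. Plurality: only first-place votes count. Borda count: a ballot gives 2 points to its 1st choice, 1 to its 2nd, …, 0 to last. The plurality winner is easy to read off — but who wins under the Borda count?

Plurality first-place counts: Khan 7, Jones 0, Erikson 2 → Khan.
Borda totals: Khan 14, Jones 3, Erikson 10 → Khan.

Khan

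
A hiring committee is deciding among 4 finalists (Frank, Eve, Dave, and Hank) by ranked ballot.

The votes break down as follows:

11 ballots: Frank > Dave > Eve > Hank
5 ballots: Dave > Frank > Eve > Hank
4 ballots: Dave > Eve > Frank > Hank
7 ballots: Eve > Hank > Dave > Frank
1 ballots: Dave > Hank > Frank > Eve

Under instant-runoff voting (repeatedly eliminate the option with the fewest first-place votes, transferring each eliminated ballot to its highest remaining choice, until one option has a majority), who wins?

Round 1: Frank 11, Dave 10, Eve 7, Hank 0. Hank has the fewest and is eliminated.
Round 2: Frank 11, Dave 10, Eve 7. Eve has the fewest and is eliminated.
Round 3: Dave 17, Frank 11. Dave has a majority.

Dave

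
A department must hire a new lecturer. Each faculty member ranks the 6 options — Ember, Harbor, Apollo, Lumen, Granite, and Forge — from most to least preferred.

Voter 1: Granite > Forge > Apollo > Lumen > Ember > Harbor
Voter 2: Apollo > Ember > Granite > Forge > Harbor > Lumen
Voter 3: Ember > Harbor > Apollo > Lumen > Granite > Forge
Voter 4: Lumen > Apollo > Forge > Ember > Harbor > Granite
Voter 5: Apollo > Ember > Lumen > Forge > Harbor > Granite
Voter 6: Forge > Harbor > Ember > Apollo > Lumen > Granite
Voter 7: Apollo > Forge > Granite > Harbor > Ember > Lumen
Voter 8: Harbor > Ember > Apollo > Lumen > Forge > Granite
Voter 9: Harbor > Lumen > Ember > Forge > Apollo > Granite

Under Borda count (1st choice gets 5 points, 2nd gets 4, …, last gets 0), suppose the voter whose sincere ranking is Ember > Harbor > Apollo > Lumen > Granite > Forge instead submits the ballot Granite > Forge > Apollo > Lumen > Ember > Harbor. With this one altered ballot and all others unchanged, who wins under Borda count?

Apollo

Borda totals with the altered ballot: Ember 23, Harbor 19, Apollo 31, Lumen 19, Granite 16, Forge 27.
The winner is unchanged: still Apollo.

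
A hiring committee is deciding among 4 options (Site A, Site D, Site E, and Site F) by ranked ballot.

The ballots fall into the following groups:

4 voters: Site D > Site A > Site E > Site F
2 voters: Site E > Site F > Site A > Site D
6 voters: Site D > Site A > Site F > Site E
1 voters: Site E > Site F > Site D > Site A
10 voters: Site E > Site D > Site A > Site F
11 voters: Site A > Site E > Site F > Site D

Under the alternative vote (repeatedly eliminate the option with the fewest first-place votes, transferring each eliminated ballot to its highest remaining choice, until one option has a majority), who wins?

Site A

Round 1: Site E 13, Site A 11, Site D 10, Site F 0. Site F has the fewest and is eliminated.
Round 2: Site E 13, Site A 11, Site D 10. Site D has the fewest and is eliminated.
Round 3: Site A 21, Site E 13. Site A has a majority.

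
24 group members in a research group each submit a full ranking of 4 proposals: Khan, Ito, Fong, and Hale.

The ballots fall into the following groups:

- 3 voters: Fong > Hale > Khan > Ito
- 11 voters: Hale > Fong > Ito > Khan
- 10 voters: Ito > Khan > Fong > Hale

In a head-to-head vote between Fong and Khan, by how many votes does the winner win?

4

Ballots ranking Fong above Khan: 3+11 = 14.
Ballots ranking Khan above Fong: 10.
Fong wins 14–10, a margin of 4.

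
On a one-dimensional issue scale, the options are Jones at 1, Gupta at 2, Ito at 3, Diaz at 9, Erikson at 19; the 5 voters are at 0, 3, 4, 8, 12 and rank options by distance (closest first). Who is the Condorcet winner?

Ito

With single-peaked preferences on a line, the Condorcet winner is the candidate closest to the median voter.
The median voter (position 4) is closest to Ito at 3.
Check: Ito vs Erikson — voters closer to Ito: 4 of 5.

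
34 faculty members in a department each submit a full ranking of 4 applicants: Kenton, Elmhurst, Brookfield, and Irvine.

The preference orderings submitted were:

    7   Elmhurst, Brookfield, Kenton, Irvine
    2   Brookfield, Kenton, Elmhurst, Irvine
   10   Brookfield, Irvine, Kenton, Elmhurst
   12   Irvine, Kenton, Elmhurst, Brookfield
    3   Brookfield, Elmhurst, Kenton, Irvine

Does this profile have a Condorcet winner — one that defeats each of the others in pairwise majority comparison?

Head-to-head results (34 voters total):
Kenton vs Elmhurst: Kenton wins 24–10.
Kenton vs Brookfield: Brookfield wins 22–12.
Kenton vs Irvine: Irvine wins 22–12.
Elmhurst vs Brookfield: Elmhurst wins 19–15.
Elmhurst vs Irvine: Irvine wins 22–12.
Brookfield vs Irvine: Brookfield wins 22–12.
No candidate beats all others: Kenton beats Elmhurst beats Brookfield beats Kenton, a majority cycle.

No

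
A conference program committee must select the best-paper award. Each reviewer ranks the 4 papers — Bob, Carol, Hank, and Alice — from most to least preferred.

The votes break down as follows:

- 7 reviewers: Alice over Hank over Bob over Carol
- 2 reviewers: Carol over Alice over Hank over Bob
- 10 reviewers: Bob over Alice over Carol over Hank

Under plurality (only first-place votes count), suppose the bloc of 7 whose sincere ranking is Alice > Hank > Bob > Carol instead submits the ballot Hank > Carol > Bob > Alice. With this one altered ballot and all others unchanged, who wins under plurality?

First-place totals with the altered ballot: Bob 10, Carol 2, Hank 7, Alice 0.
The winner is unchanged: still Bob.

Bob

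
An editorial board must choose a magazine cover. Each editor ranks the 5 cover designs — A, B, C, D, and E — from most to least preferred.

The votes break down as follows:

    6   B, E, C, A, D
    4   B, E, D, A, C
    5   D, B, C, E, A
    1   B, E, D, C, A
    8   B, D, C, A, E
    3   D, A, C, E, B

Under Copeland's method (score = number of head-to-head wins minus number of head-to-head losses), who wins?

B

Pairwise results:
  A vs B: B wins 24–3.
  A vs C: C wins 20–7.
  A vs D: D wins 21–6.
  A vs E: E wins 16–11.
  B vs C: B wins 24–3.
  B vs D: B wins 19–8.
  B vs E: B wins 24–3.
  C vs D: D wins 21–6.
  C vs E: C wins 16–11.
  D vs E: D wins 16–11.
Copeland scores (wins − losses):
  A: 0 − 4 = -4
  B: 4 − 0 = 4
  C: 2 − 2 = 0
  D: 3 − 1 = 2
  E: 1 − 3 = -2
B has the best Copeland score.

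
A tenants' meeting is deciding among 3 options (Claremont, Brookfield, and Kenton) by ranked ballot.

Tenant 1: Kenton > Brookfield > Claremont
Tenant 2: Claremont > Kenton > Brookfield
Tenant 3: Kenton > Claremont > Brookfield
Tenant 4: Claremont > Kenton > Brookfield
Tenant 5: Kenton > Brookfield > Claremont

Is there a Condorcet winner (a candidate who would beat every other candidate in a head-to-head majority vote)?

Head-to-head results (5 voters total):
Claremont vs Brookfield: Claremont wins 3–2.
Claremont vs Kenton: Kenton wins 3–2.
Brookfield vs Kenton: Kenton wins 5–0.
Kenton beats each rival — Claremont (3–2), Brookfield (5–0) — so Kenton is the Condorcet winner.

Yes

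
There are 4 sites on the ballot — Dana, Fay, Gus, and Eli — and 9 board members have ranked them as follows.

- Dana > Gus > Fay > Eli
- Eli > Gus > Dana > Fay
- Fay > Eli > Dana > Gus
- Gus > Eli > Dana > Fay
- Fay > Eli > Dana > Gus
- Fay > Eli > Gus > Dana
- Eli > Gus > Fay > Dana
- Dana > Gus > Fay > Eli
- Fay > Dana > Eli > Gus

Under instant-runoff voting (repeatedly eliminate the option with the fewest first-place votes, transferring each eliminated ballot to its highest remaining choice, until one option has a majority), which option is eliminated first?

Gus

Round 1: Fay 4, Dana 2, Eli 2, Gus 1. Gus has the fewest and is eliminated.
Round 2: Fay 4, Eli 3, Dana 2. Dana has the fewest and is eliminated.
Round 3: Fay 6, Eli 3. Fay has a majority.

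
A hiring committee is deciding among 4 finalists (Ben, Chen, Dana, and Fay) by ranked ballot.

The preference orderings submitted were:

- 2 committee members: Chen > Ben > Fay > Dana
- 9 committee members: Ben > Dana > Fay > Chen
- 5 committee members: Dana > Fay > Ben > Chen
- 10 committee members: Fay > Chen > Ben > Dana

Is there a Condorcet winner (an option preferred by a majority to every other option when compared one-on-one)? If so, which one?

There is no Condorcet winner

Head-to-head results (26 voters total):
Ben vs Chen: Ben wins 14–12.
Ben vs Dana: Ben wins 21–5.
Ben vs Fay: Fay wins 15–11.
Chen vs Dana: Dana wins 14–12.
Chen vs Fay: Fay wins 24–2.
Dana vs Fay: Dana wins 14–12.
No candidate beats all others: Ben beats Dana beats Fay beats Ben, a majority cycle.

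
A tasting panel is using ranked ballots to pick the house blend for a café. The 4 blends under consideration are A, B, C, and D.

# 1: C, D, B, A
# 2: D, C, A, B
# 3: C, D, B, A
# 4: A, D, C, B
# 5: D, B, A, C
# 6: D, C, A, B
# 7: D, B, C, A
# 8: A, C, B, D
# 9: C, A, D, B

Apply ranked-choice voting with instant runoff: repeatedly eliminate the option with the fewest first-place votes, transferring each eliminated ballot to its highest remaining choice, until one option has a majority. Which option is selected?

D

Round 1: D 4, C 3, A 2, B 0. B has the fewest and is eliminated.
Round 2: D 4, C 3, A 2. A has the fewest and is eliminated.
Round 3: D 5, C 4. D has a majority.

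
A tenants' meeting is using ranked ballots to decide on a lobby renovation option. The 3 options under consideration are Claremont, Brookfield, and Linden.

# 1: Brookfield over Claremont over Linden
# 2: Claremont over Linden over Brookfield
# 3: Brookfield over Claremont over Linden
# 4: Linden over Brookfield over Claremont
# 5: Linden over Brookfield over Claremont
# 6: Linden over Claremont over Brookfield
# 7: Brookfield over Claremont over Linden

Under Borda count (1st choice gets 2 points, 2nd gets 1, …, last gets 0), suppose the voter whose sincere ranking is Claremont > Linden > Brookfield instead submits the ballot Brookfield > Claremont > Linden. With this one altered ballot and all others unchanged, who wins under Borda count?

Borda totals with the altered ballot: Claremont 5, Brookfield 10, Linden 6.
The winner is unchanged: still Brookfield.

Brookfield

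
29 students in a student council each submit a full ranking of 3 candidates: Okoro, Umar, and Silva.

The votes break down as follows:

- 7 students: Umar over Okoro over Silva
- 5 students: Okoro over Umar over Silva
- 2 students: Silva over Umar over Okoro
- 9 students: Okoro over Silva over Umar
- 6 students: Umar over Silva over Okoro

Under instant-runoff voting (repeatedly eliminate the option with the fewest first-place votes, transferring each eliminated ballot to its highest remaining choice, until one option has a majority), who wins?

Umar

Round 1: Okoro 14, Umar 13, Silva 2. Silva has the fewest and is eliminated.
Round 2: Umar 15, Okoro 14. Umar has a majority.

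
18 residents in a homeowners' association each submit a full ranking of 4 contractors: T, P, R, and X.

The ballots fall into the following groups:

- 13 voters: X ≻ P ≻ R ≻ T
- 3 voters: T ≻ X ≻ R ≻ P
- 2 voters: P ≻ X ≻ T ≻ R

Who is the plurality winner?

First-place vote totals:
  T: 3
  P: 2
  R: 0
  X: 13
X has the most first-place votes.

X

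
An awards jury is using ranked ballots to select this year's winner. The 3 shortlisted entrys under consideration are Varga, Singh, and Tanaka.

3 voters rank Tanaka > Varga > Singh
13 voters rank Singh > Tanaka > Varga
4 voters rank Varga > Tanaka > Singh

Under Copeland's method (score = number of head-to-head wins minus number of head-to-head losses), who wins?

Pairwise results:
  Varga vs Singh: Singh wins 13–7.
  Varga vs Tanaka: Tanaka wins 16–4.
  Singh vs Tanaka: Singh wins 13–7.
Copeland scores (wins − losses):
  Varga: 0 − 2 = -2
  Singh: 2 − 0 = 2
  Tanaka: 1 − 1 = 0
Singh has the best Copeland score.

Singh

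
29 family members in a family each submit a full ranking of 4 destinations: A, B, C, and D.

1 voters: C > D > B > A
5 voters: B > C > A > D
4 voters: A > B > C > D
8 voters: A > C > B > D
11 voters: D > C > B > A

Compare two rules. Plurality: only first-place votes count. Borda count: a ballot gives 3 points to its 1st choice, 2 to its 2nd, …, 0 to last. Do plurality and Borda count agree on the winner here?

No

Plurality first-place counts: A 12, B 5, C 1, D 11 → A.
Borda totals: A 41, B 43, C 55, D 35 → C.
The two rules disagree: plurality picks A, Borda picks C.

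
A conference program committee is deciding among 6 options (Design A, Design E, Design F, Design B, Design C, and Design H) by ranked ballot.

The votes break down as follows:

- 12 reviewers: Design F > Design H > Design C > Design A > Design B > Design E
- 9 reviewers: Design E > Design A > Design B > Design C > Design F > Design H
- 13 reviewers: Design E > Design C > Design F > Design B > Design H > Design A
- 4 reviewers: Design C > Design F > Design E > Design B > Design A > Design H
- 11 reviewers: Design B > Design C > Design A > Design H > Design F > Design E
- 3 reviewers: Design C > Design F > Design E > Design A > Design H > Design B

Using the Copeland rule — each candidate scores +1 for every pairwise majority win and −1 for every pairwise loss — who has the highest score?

Design C

Pairwise results:
  Design A vs Design E: Design E wins 29–23.
  Design A vs Design F: Design F wins 32–20.
  Design A vs Design B: Design B wins 28–24.
  Design A vs Design C: Design C wins 43–9.
  Design A vs Design H: Design A wins 27–25.
  Design E vs Design F: Design F wins 30–22.
  Design E vs Design B: Design E wins 29–23.
  Design E vs Design C: Design C wins 30–22.
  Design E vs Design H: Design E wins 29–23.
  Design F vs Design B: Design F wins 32–20.
  Design F vs Design C: Design C wins 40–12.
  Design F vs Design H: Design F wins 41–11.
  Design B vs Design C: Design C wins 32–20.
  Design B vs Design H: Design B wins 37–15.
  Design C vs Design H: Design C wins 40–12.
Copeland scores (wins − losses):
  Design A: 1 − 4 = -3
  Design E: 3 − 2 = 1
  Design F: 4 − 1 = 3
  Design B: 2 − 3 = -1
  Design C: 5 − 0 = 5
  Design H: 0 − 5 = -5
Design C has the best Copeland score.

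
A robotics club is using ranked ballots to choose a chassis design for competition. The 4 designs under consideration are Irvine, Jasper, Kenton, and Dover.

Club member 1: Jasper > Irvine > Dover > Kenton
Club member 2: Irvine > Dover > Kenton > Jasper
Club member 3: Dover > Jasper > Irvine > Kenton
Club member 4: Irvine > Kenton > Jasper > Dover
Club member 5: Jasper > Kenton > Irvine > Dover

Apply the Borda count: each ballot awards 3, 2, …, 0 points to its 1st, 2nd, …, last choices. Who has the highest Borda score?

Borda scores:
  Irvine: 2 + 3 + 1 + 3 + 1 = 10
  Jasper: 3 + 0 + 2 + 1 + 3 = 9
  Kenton: 0 + 1 + 0 + 2 + 2 = 5
  Dover: 1 + 2 + 3 + 0 + 0 = 6
Irvine has the highest total.

Irvine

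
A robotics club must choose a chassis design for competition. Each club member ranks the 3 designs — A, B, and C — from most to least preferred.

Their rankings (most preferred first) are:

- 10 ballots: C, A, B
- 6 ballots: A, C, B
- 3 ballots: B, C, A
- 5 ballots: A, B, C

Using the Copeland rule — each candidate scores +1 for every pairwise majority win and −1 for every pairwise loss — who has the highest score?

C

Pairwise results:
  A vs B: A wins 21–3.
  A vs C: C wins 13–11.
  B vs C: C wins 16–8.
Copeland scores (wins − losses):
  A: 1 − 1 = 0
  B: 0 − 2 = -2
  C: 2 − 0 = 2
C has the best Copeland score.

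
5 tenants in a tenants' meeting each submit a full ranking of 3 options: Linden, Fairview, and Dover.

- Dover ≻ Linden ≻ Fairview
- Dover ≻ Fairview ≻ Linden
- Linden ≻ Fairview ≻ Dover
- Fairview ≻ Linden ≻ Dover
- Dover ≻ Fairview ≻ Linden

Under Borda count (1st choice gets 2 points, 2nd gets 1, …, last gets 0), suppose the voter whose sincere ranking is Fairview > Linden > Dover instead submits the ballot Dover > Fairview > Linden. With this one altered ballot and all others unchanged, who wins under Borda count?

Dover

Borda totals with the altered ballot: Linden 3, Fairview 4, Dover 8.
The winner is unchanged: still Dover.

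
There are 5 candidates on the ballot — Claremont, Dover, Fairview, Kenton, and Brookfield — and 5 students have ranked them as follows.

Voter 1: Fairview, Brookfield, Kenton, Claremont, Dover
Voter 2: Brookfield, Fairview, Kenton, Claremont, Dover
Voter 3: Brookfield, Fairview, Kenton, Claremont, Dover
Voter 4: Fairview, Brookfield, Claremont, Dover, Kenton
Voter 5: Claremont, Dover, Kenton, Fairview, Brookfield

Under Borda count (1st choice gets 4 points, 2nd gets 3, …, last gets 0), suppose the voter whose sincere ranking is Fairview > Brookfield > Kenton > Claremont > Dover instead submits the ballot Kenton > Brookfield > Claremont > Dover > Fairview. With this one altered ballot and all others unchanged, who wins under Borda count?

Brookfield

Borda totals with the altered ballot: Claremont 10, Dover 5, Fairview 11, Kenton 10, Brookfield 14.
The switch changes the winner from Fairview to Brookfield.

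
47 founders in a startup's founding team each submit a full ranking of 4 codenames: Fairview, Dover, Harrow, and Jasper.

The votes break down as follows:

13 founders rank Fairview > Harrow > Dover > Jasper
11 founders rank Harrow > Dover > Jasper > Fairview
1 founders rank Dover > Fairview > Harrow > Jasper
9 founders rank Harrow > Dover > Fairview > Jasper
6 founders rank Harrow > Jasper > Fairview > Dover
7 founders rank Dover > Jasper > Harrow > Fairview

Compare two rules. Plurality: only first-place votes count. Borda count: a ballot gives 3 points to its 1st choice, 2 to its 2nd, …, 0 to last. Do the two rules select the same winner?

Yes

Plurality first-place counts: Fairview 13, Dover 8, Harrow 26, Jasper 0 → Harrow.
Borda totals: Fairview 56, Dover 77, Harrow 112, Jasper 37 → Harrow.
The two rules agree on Harrow.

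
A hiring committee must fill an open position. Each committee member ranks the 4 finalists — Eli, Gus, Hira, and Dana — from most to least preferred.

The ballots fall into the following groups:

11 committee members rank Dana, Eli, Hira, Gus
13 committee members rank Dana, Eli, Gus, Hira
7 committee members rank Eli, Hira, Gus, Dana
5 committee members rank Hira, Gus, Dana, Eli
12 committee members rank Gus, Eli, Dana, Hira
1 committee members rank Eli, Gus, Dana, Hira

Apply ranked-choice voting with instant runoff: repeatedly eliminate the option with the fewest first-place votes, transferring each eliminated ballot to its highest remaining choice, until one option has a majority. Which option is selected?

Gus

Round 1: Dana 24, Gus 12, Eli 8, Hira 5. Hira has the fewest and is eliminated.
Round 2: Dana 24, Gus 17, Eli 8. Eli has the fewest and is eliminated.
Round 3: Gus 25, Dana 24. Gus has a majority.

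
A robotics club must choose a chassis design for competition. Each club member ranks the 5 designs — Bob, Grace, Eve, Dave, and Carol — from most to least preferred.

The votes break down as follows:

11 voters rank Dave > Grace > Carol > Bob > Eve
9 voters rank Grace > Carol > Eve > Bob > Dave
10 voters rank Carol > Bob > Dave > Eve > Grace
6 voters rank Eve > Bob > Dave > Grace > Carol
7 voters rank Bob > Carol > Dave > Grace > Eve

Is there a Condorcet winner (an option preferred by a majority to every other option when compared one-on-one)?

No

Head-to-head results (43 voters total):
Bob vs Grace: Bob wins 23–20.
Bob vs Eve: Bob wins 28–15.
Bob vs Dave: Bob wins 32–11.
Bob vs Carol: Carol wins 30–13.
Grace vs Eve: Grace wins 27–16.
Grace vs Dave: Dave wins 34–9.
Grace vs Carol: Grace wins 26–17.
Eve vs Dave: Dave wins 28–15.
Eve vs Carol: Carol wins 37–6.
Dave vs Carol: Carol wins 26–17.
No candidate beats all others: Bob beats Grace beats Carol beats Bob, a majority cycle.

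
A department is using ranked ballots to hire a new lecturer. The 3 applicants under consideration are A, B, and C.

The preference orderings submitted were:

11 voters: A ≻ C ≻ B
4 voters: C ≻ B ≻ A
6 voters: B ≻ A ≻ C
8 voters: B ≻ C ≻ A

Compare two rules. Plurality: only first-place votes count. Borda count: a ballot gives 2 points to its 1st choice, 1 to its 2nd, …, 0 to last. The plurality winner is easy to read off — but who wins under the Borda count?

Plurality first-place counts: A 11, B 14, C 4 → B.
Borda totals: A 28, B 32, C 27 → B.

B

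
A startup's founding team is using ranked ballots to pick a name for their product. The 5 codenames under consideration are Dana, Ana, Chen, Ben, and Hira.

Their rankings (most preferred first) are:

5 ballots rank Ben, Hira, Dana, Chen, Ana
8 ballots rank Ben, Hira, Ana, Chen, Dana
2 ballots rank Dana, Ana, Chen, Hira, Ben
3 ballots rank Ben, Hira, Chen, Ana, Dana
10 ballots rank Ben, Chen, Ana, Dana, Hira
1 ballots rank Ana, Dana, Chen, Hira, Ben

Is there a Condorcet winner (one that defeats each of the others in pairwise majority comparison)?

Yes

Head-to-head results (29 voters total):
Dana vs Ana: Ana wins 22–7.
Dana vs Chen: Chen wins 21–8.
Dana vs Ben: Ben wins 26–3.
Dana vs Hira: Hira wins 16–13.
Ana vs Chen: Chen wins 18–11.
Ana vs Ben: Ben wins 26–3.
Ana vs Hira: Hira wins 16–13.
Chen vs Ben: Ben wins 26–3.
Chen vs Hira: Hira wins 16–13.
Ben vs Hira: Ben wins 26–3.
Ben beats each rival — Dana (26–3), Ana (26–3), Chen (26–3), Hira (26–3) — so Ben is the Condorcet winner.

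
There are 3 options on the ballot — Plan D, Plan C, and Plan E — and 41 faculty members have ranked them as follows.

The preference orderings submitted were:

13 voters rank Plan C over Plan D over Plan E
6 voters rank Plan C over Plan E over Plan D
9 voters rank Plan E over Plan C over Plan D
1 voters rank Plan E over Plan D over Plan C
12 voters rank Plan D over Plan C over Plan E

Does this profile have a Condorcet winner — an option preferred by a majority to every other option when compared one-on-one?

Head-to-head results (41 voters total):
Plan D vs Plan C: Plan C wins 28–13.
Plan D vs Plan E: Plan D wins 25–16.
Plan C vs Plan E: Plan C wins 31–10.
Plan C beats each rival — Plan D (28–13), Plan E (31–10) — so Plan C is the Condorcet winner.

Yes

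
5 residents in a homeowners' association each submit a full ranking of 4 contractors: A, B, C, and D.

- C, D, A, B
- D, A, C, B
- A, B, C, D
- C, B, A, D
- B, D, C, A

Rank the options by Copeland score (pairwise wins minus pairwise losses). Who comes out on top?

Pairwise results:
  A vs B: A wins 3–2.
  A vs C: C wins 3–2.
  A vs D: D wins 3–2.
  B vs C: C wins 3–2.
  B vs D: B wins 3–2.
  C vs D: C wins 3–2.
Copeland scores (wins − losses):
  A: 1 − 2 = -1
  B: 1 − 2 = -1
  C: 3 − 0 = 3
  D: 1 − 2 = -1
C has the best Copeland score.

C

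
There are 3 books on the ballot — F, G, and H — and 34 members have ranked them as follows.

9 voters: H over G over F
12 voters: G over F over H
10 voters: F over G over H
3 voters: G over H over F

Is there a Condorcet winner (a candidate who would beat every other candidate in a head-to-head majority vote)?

Head-to-head results (34 voters total):
F vs G: G wins 24–10.
F vs H: F wins 22–12.
G vs H: G wins 25–9.
G beats each rival — F (24–10), H (25–9) — so G is the Condorcet winner.

Yes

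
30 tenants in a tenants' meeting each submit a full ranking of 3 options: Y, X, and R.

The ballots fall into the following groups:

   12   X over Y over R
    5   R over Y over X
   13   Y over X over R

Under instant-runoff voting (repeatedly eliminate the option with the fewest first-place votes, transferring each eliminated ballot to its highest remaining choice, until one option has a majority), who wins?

Y

Round 1: Y 13, X 12, R 5. R has the fewest and is eliminated.
Round 2: Y 18, X 12. Y has a majority.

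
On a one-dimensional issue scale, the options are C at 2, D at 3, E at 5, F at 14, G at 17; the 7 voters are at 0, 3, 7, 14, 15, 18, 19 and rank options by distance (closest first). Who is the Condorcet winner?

F

With single-peaked preferences on a line, the Condorcet winner is the candidate closest to the median voter.
The median voter (position 14) is closest to F at 14.
Check: F vs E — voters closer to F: 4 of 7.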